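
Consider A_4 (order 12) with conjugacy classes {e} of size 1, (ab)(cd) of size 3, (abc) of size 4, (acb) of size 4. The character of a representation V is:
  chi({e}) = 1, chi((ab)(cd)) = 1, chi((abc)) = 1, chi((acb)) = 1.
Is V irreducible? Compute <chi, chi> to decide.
Irreducible: <chi, chi> = 1.

Details: <chi, chi> = (1/|G|) sum_C |C| * |chi(C)|^2 = (1/12)[1*|1|^2 + 3*|1|^2 + 4*|1|^2 + 4*|1|^2]
  = (1/12)[(1) + (3) + (4) + (4)] = 12/12 = 1.
(Exp terms are combined using exp(i*s)*conj(exp(i*t)) = exp(i*(s-t)), and sums of them are collapsed using the identity that for every m > 1 the m distinct m-th roots of unity sum to 0, e.g. 1 + exp(2*I*pi/3) + exp(-2*I*pi/3) = 0.)
A character is irreducible iff <chi, chi> = 1, so this representation is irreducible.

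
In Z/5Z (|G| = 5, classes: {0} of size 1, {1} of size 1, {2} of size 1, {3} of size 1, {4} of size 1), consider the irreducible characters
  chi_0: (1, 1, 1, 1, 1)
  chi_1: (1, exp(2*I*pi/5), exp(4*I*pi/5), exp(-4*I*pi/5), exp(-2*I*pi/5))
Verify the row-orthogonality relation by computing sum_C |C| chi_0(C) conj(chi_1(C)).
Sum = 0; so <chi_0, chi_1> = 0 (distinct irreducibles are orthogonal).

Argument: Compute term by term over conjugacy classes (|C| * chi_0(C) * conj(chi_1(C))):
  1*(1)*conj(1) + 1*(1)*conj(exp(2*I*pi/5)) + 1*(1)*conj(exp(4*I*pi/5)) + 1*(1)*conj(exp(-4*I*pi/5)) + 1*(1)*conj(exp(-2*I*pi/5))
  = (1) + (exp(-2*I*pi/5)) + (exp(-4*I*pi/5)) + (exp(4*I*pi/5)) + (exp(2*I*pi/5))
  = 0.
(Exp terms are combined using exp(i*s)*conj(exp(i*t)) = exp(i*(s-t)), and sums of them are collapsed using the identity that for every m > 1 the m distinct m-th roots of unity sum to 0, e.g. 1 + exp(2*I*pi/3) + exp(-2*I*pi/3) = 0.)
Dividing by |G| = 5 gives 0/5 = 0, matching the row-orthogonality relation <chi_0, chi_1> = [chi_0 = chi_1].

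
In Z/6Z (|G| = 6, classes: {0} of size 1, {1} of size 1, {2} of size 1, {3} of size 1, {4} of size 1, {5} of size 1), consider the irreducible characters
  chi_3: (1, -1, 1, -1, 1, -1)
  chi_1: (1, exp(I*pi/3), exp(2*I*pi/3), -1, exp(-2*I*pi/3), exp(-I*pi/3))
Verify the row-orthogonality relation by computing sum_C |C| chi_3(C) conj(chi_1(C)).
Sum = 0; so <chi_3, chi_1> = 0 (distinct irreducibles are orthogonal).

Compute term by term over conjugacy classes (|C| * chi_3(C) * conj(chi_1(C))):
  1*(1)*conj(1) + 1*(-1)*conj(exp(I*pi/3)) + 1*(1)*conj(exp(2*I*pi/3)) + 1*(-1)*conj(-1) + 1*(1)*conj(exp(-2*I*pi/3)) + 1*(-1)*conj(exp(-I*pi/3))
  = (1) + (-exp(-I*pi/3)) + (exp(-2*I*pi/3)) + (1) + (exp(2*I*pi/3)) + (-exp(I*pi/3))
  = 0.
(Exp terms are combined using exp(i*s)*conj(exp(i*t)) = exp(i*(s-t)), and sums of them are collapsed using the identity that for every m > 1 the m distinct m-th roots of unity sum to 0, e.g. 1 + exp(2*I*pi/3) + exp(-2*I*pi/3) = 0.)
Dividing by |G| = 6 gives 0/6 = 0, matching the row-orthogonality relation <chi_3, chi_1> = [chi_3 = chi_1].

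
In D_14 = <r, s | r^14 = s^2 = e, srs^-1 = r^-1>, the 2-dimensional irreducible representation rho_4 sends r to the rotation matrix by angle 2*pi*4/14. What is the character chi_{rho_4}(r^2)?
chi_{rho_4}(r^2) = 2*cos(2*pi*4*2/14) = -2*cos(pi/7)

Argument: rho_4(r^2) is rotation by angle 2*pi*4*2/14, whose trace is 2*cos(2*pi*4*2/14) = -2*cos(pi/7).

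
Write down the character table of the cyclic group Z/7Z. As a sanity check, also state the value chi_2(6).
Character table of Z/7Z (irreps indexed chi_0,...,chi_6 with chi_k(m) = zeta_7^(k*m), zeta_7 = exp(2*pi*i/7)):
  irrep \ class  {0} (size 1)  {1} (size 1)    {2} (size 1)    {3} (size 1)    {4} (size 1)    {5} (size 1)    {6} (size 1)  
  chi_0          1             1               1               1               1               1               1             
  chi_1          1             exp(2*I*pi/7)   exp(4*I*pi/7)   exp(6*I*pi/7)   exp(-6*I*pi/7)  exp(-4*I*pi/7)  exp(-2*I*pi/7)
  chi_2          1             exp(4*I*pi/7)   exp(-6*I*pi/7)  exp(-2*I*pi/7)  exp(2*I*pi/7)   exp(6*I*pi/7)   exp(-4*I*pi/7)
  chi_3          1             exp(6*I*pi/7)   exp(-2*I*pi/7)  exp(4*I*pi/7)   exp(-4*I*pi/7)  exp(2*I*pi/7)   exp(-6*I*pi/7)
  chi_4          1             exp(-6*I*pi/7)  exp(2*I*pi/7)   exp(-4*I*pi/7)  exp(4*I*pi/7)   exp(-2*I*pi/7)  exp(6*I*pi/7) 
  chi_5          1             exp(-4*I*pi/7)  exp(6*I*pi/7)   exp(2*I*pi/7)   exp(-2*I*pi/7)  exp(-6*I*pi/7)  exp(4*I*pi/7) 
  chi_6          1             exp(-2*I*pi/7)  exp(-4*I*pi/7)  exp(-6*I*pi/7)  exp(6*I*pi/7)   exp(4*I*pi/7)   exp(2*I*pi/7) 

Spot check: chi_2(6) = zeta_7^(2*6) = zeta_7^12 = exp(-4*I*pi/7).

Working: Z/7Z is abelian, so all 7 irreducible complex representations are 1-dimensional. They are given by chi_k(m) = zeta_7^(k*m) for k = 0,...,6. Row orthogonality: sum_m chi_k(m) conj(chi_l(m)) = 7 * [k = l].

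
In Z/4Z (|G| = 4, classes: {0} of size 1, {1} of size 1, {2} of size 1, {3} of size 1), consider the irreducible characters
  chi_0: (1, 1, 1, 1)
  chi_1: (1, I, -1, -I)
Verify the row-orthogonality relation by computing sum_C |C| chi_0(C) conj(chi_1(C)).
Sum = 0; so <chi_0, chi_1> = 0 (distinct irreducibles are orthogonal).

Working: Compute term by term over conjugacy classes (|C| * chi_0(C) * conj(chi_1(C))):
  1*(1)*conj(1) + 1*(1)*conj(I) + 1*(1)*conj(-1) + 1*(1)*conj(-I)
  = (1) + (-I) + (-1) + (I)
  = 0.
(Exp terms are combined using exp(i*s)*conj(exp(i*t)) = exp(i*(s-t)), and sums of them are collapsed using the identity that for every m > 1 the m distinct m-th roots of unity sum to 0, e.g. 1 + exp(2*I*pi/3) + exp(-2*I*pi/3) = 0.)
Dividing by |G| = 4 gives 0/4 = 0, matching the row-orthogonality relation <chi_0, chi_1> = [chi_0 = chi_1].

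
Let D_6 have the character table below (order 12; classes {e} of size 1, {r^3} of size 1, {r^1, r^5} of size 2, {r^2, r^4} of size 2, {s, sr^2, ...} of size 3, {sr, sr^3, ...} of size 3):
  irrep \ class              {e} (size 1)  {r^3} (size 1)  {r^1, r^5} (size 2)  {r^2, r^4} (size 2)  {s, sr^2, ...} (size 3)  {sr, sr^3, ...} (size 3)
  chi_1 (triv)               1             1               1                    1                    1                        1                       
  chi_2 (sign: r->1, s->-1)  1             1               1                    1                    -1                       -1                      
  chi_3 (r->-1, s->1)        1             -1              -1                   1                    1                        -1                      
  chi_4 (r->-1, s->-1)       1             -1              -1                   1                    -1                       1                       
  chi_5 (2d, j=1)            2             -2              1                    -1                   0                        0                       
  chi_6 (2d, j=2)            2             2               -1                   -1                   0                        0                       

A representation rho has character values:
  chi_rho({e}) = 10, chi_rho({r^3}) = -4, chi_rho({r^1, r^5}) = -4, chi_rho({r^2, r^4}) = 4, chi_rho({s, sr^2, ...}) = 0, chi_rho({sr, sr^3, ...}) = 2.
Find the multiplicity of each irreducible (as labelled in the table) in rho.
Multiplicities: chi_1: 1, chi_2: 0, chi_3: 2, chi_4: 3, chi_5: 1, chi_6: 1.

Solution. Use <chi_rho, chi> = (1/|G|) sum_C |C| * chi_rho(C) * conj(chi(C)) with |G| = 12 for each irreducible chi in the table:
  <chi_rho, chi_1> = (1/12)[1*(10)*conj(1) + 1*(-4)*conj(1) + 2*(-4)*conj(1) + 2*(4)*conj(1) + 3*(0)*conj(1) + 3*(2)*conj(1)]
      = (1/12)[(10) + (-4) + (-8) + (8) + (0) + (6)] = 12/12 = 1
  <chi_rho, chi_2> = (1/12)[1*(10)*conj(1) + 1*(-4)*conj(1) + 2*(-4)*conj(1) + 2*(4)*conj(1) + 3*(0)*conj(-1) + 3*(2)*conj(-1)]
      = (1/12)[(10) + (-4) + (-8) + (8) + (0) + (-6)] = 0/12 = 0
  <chi_rho, chi_3> = (1/12)[1*(10)*conj(1) + 1*(-4)*conj(-1) + 2*(-4)*conj(-1) + 2*(4)*conj(1) + 3*(0)*conj(1) + 3*(2)*conj(-1)]
      = (1/12)[(10) + (4) + (8) + (8) + (0) + (-6)] = 24/12 = 2
  <chi_rho, chi_4> = (1/12)[1*(10)*conj(1) + 1*(-4)*conj(-1) + 2*(-4)*conj(-1) + 2*(4)*conj(1) + 3*(0)*conj(-1) + 3*(2)*conj(1)]
      = (1/12)[(10) + (4) + (8) + (8) + (0) + (6)] = 36/12 = 3
  <chi_rho, chi_5> = (1/12)[1*(10)*conj(2) + 1*(-4)*conj(-2) + 2*(-4)*conj(1) + 2*(4)*conj(-1) + 3*(0)*conj(0) + 3*(2)*conj(0)]
      = (1/12)[(20) + (8) + (-8) + (-8) + (0) + (0)] = 12/12 = 1
  <chi_rho, chi_6> = (1/12)[1*(10)*conj(2) + 1*(-4)*conj(2) + 2*(-4)*conj(-1) + 2*(4)*conj(-1) + 3*(0)*conj(0) + 3*(2)*conj(0)]
      = (1/12)[(20) + (-8) + (8) + (-8) + (0) + (0)] = 12/12 = 1
Dimension check: dim(rho) = sum (mult * dim) = 1*1 + 0*1 + 2*1 + 3*1 + 1*2 + 1*2 = 10 = chi_rho(e) = 10.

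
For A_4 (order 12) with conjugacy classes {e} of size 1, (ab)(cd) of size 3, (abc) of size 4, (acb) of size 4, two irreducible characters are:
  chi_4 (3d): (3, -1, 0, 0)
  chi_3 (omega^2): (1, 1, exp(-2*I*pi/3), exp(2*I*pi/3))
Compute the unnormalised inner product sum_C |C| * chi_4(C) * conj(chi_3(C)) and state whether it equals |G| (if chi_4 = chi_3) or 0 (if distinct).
Sum = 0; so <chi_4, chi_3> = 0 (distinct irreducibles are orthogonal).

Compute term by term over conjugacy classes (|C| * chi_4(C) * conj(chi_3(C))):
  1*(3)*conj(1) + 3*(-1)*conj(1) + 4*(0)*conj(exp(-2*I*pi/3)) + 4*(0)*conj(exp(2*I*pi/3))
  = (3) + (-3) + (0) + (0)
  = 0.
(Exp terms are combined using exp(i*s)*conj(exp(i*t)) = exp(i*(s-t)), and sums of them are collapsed using the identity that for every m > 1 the m distinct m-th roots of unity sum to 0, e.g. 1 + exp(2*I*pi/3) + exp(-2*I*pi/3) = 0.)
Dividing by |G| = 12 gives 0/12 = 0, matching the row-orthogonality relation <chi_4, chi_3> = [chi_4 = chi_3].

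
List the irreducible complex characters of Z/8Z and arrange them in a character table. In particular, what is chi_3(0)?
Character table of Z/8Z (irreps indexed chi_0,...,chi_7 with chi_k(m) = zeta_8^(k*m), zeta_8 = exp(2*pi*i/8)):
  irrep \ class  {0} (size 1)  {1} (size 1)    {2} (size 1)  {3} (size 1)    {4} (size 1)  {5} (size 1)    {6} (size 1)  {7} (size 1)  
  chi_0          1             1               1             1               1             1               1             1             
  chi_1          1             exp(I*pi/4)     I             exp(3*I*pi/4)   -1            exp(-3*I*pi/4)  -I            exp(-I*pi/4)  
  chi_2          1             I               -1            -I              1             I               -1            -I            
  chi_3          1             exp(3*I*pi/4)   -I            exp(I*pi/4)     -1            exp(-I*pi/4)    I             exp(-3*I*pi/4)
  chi_4          1             -1              1             -1              1             -1              1             -1            
  chi_5          1             exp(-3*I*pi/4)  I             exp(-I*pi/4)    -1            exp(I*pi/4)     -I            exp(3*I*pi/4) 
  chi_6          1             -I              -1            I               1             -I              -1            I             
  chi_7          1             exp(-I*pi/4)    -I            exp(-3*I*pi/4)  -1            exp(3*I*pi/4)   I             exp(I*pi/4)   

Spot check: chi_3(0) = zeta_8^(3*0) = zeta_8^0 = 1.

Working: Z/8Z is abelian, so all 8 irreducible complex representations are 1-dimensional. They are given by chi_k(m) = zeta_8^(k*m) for k = 0,...,7. Row orthogonality: sum_m chi_k(m) conj(chi_l(m)) = 8 * [k = l].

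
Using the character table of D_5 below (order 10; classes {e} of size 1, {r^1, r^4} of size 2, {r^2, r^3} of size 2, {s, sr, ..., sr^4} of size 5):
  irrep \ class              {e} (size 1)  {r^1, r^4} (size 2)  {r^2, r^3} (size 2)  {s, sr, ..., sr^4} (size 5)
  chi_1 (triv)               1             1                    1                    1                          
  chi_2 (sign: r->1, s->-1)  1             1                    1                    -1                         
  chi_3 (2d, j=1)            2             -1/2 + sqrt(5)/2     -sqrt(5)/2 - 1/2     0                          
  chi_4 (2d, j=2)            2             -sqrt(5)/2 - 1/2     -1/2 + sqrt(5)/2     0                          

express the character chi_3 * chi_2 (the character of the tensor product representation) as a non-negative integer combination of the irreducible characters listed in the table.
chi_3 tensor chi_2 = chi_3 (all other irreducibles have multiplicity 0).

Why: The character of a tensor product is the pointwise product (chi_3 * chi_2)(C) = chi_3(C) * chi_2(C):
  {e}: (2)*(1), {r^1, r^4}: (-1/2 + sqrt(5)/2)*(1), {r^2, r^3}: (-sqrt(5)/2 - 1/2)*(1), {s, sr, ..., sr^4}: (0)*(-1)
so (chi_3 * chi_2) takes values
  {e} -> 2, {r^1, r^4} -> -1/2 + sqrt(5)/2, {r^2, r^3} -> -sqrt(5)/2 - 1/2, {s, sr, ..., sr^4} -> 0.
Now take the inner product of this character with each irreducible chi from the table, <chi_3*chi_2, chi> = (1/10) sum_C |C| (chi_3*chi_2)(C) conj(chi(C)):
  <chi_3*chi_2, chi_1> = (1/10)[1*(2)*conj(1) + 2*(-1/2 + sqrt(5)/2)*conj(1) + 2*(-sqrt(5)/2 - 1/2)*conj(1) + 5*(0)*conj(1)]
      = (1/10)[(2) + (-1 + sqrt(5)) + (-sqrt(5) - 1) + (0)] = 0/10 = 0
  <chi_3*chi_2, chi_2> = (1/10)[1*(2)*conj(1) + 2*(-1/2 + sqrt(5)/2)*conj(1) + 2*(-sqrt(5)/2 - 1/2)*conj(1) + 5*(0)*conj(-1)]
      = (1/10)[(2) + (-1 + sqrt(5)) + (-sqrt(5) - 1) + (0)] = 0/10 = 0
  <chi_3*chi_2, chi_3> = (1/10)[1*(2)*conj(2) + 2*(-1/2 + sqrt(5)/2)*conj(-1/2 + sqrt(5)/2) + 2*(-sqrt(5)/2 - 1/2)*conj(-sqrt(5)/2 - 1/2) + 5*(0)*conj(0)]
      = (1/10)[(4) + (3 - sqrt(5)) + (sqrt(5) + 3) + (0)] = 10/10 = 1
  <chi_3*chi_2, chi_4> = (1/10)[1*(2)*conj(2) + 2*(-1/2 + sqrt(5)/2)*conj(-sqrt(5)/2 - 1/2) + 2*(-sqrt(5)/2 - 1/2)*conj(-1/2 + sqrt(5)/2) + 5*(0)*conj(0)]
      = (1/10)[(4) + (-2) + (-2) + (0)] = 0/10 = 0
Hence the multiplicities are chi_3: 1. Dimension check: dim(chi_3)*dim(chi_2) = 2*1 = 2 and sum (mult * dim) = 1*2 = 2.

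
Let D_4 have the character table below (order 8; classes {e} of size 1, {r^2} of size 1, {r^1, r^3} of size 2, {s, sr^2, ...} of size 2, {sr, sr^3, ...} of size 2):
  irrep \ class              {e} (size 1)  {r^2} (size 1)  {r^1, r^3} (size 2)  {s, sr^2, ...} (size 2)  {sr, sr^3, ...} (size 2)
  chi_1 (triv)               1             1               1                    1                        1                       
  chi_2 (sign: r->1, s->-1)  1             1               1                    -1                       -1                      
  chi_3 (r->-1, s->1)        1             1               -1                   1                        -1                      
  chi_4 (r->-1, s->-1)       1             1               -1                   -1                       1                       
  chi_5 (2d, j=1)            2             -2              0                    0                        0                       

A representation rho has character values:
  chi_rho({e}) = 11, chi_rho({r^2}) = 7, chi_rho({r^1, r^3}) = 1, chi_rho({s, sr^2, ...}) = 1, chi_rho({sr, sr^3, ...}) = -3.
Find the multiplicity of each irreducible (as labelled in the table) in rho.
Multiplicities: chi_1: 2, chi_2: 3, chi_3: 3, chi_4: 1, chi_5: 1.

Working: Use <chi_rho, chi> = (1/|G|) sum_C |C| * chi_rho(C) * conj(chi(C)) with |G| = 8 for each irreducible chi in the table:
  <chi_rho, chi_1> = (1/8)[1*(11)*conj(1) + 1*(7)*conj(1) + 2*(1)*conj(1) + 2*(1)*conj(1) + 2*(-3)*conj(1)]
      = (1/8)[(11) + (7) + (2) + (2) + (-6)] = 16/8 = 2
  <chi_rho, chi_2> = (1/8)[1*(11)*conj(1) + 1*(7)*conj(1) + 2*(1)*conj(1) + 2*(1)*conj(-1) + 2*(-3)*conj(-1)]
      = (1/8)[(11) + (7) + (2) + (-2) + (6)] = 24/8 = 3
  <chi_rho, chi_3> = (1/8)[1*(11)*conj(1) + 1*(7)*conj(1) + 2*(1)*conj(-1) + 2*(1)*conj(1) + 2*(-3)*conj(-1)]
      = (1/8)[(11) + (7) + (-2) + (2) + (6)] = 24/8 = 3
  <chi_rho, chi_4> = (1/8)[1*(11)*conj(1) + 1*(7)*conj(1) + 2*(1)*conj(-1) + 2*(1)*conj(-1) + 2*(-3)*conj(1)]
      = (1/8)[(11) + (7) + (-2) + (-2) + (-6)] = 8/8 = 1
  <chi_rho, chi_5> = (1/8)[1*(11)*conj(2) + 1*(7)*conj(-2) + 2*(1)*conj(0) + 2*(1)*conj(0) + 2*(-3)*conj(0)]
      = (1/8)[(22) + (-14) + (0) + (0) + (0)] = 8/8 = 1
Dimension check: dim(rho) = sum (mult * dim) = 2*1 + 3*1 + 3*1 + 1*1 + 1*2 = 11 = chi_rho(e) = 11.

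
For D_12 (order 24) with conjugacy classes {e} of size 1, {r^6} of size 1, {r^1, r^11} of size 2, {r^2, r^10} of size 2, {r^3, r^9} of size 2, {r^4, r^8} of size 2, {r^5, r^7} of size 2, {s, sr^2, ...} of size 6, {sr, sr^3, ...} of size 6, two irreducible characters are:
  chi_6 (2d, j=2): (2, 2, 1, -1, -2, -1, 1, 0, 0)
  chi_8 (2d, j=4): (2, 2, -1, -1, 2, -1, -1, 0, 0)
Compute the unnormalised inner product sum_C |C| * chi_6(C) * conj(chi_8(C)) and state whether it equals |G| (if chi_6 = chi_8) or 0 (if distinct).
Sum = 0; so <chi_6, chi_8> = 0 (distinct irreducibles are orthogonal).

Working: Compute term by term over conjugacy classes (|C| * chi_6(C) * conj(chi_8(C))):
  1*(2)*conj(2) + 1*(2)*conj(2) + 2*(1)*conj(-1) + 2*(-1)*conj(-1) + 2*(-2)*conj(2) + 2*(-1)*conj(-1) + 2*(1)*conj(-1) + 6*(0)*conj(0) + 6*(0)*conj(0)
  = (4) + (4) + (-2) + (2) + (-8) + (2) + (-2) + (0) + (0)
  = 0.
Dividing by |G| = 24 gives 0/24 = 0, matching the row-orthogonality relation <chi_6, chi_8> = [chi_6 = chi_8].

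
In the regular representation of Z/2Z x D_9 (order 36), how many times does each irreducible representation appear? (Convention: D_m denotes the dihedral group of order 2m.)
Each irreducible V_i of dimension d_i appears with multiplicity d_i, i.e. rho_reg = (direct sum over all irreducibles V_i) d_i V_i. The irreducible dimensions for Z/2Z x D_9 are 1, 1, 1, 1, 2, 2, 2, 2, 2, 2, 2, 2: 4 irreducibles of dimension 1, each with multiplicity 1; 8 irreducibles of dimension 2, each with multiplicity 2. Total dimension 4*1*1 + 8*2*2 = 36 = |G|.

General theorem: in the regular representation of a finite group G, each irreducible appears with multiplicity equal to its dimension. Check: dim(rho_reg) = sum d_i^2 = 1 + 1 + 1 + 1 + 4 + 4 + 4 + 4 + 4 + 4 + 4 + 4 = 36 = |G|.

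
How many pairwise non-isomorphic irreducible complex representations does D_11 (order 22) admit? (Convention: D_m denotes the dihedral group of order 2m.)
7

Explanation: The number of irreducible complex representations of a finite group equals its number of conjugacy classes. D_11 has 7 conjugacy classes ((n+3)/2 for n odd), so D_11 (order 22) has exactly 7 irreducible complex representations.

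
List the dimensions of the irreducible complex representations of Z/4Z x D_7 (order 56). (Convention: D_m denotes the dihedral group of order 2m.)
Dimensions: 1, 1, 1, 1, 1, 1, 1, 1, 2, 2, 2, 2, 2, 2, 2, 2, 2, 2, 2, 2

Explanation: There are 20 irreducibles (= number of conjugacy classes). Their dimensions d_i satisfy sum d_i^2 = |G| = 56: 1 + 1 + 1 + 1 + 1 + 1 + 1 + 1 + 4 + 4 + 4 + 4 + 4 + 4 + 4 + 4 + 4 + 4 + 4 + 4 = 56. (For the product with Z/4Z: each of the 4 1-dim characters of Z/4Z tensors with each irrep of D_7, giving 4 copies of each D_7-dimension.)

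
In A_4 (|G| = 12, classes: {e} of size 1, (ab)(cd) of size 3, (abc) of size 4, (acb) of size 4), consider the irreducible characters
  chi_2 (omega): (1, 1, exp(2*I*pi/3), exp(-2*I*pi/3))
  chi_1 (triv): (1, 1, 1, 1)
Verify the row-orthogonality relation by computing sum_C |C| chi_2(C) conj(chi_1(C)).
Sum = 0; so <chi_2, chi_1> = 0 (distinct irreducibles are orthogonal).

Explanation: Compute term by term over conjugacy classes (|C| * chi_2(C) * conj(chi_1(C))):
  1*(1)*conj(1) + 3*(1)*conj(1) + 4*(exp(2*I*pi/3))*conj(1) + 4*(exp(-2*I*pi/3))*conj(1)
  = (1) + (3) + (4*exp(2*I*pi/3)) + (4*exp(-2*I*pi/3))
  = 0.
(Exp terms are combined using exp(i*s)*conj(exp(i*t)) = exp(i*(s-t)), and sums of them are collapsed using the identity that for every m > 1 the m distinct m-th roots of unity sum to 0, e.g. 1 + exp(2*I*pi/3) + exp(-2*I*pi/3) = 0.)
Dividing by |G| = 12 gives 0/12 = 0, matching the row-orthogonality relation <chi_2, chi_1> = [chi_2 = chi_1].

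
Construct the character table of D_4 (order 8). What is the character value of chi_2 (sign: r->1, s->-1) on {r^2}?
Conjugacy classes: {e} of size 1, {r^2} of size 1, {r^1, r^3} of size 2, {s, sr^2, ...} of size 2, {sr, sr^3, ...} of size 2.
Character table:
  irrep \ class              {e} (size 1)  {r^2} (size 1)  {r^1, r^3} (size 2)  {s, sr^2, ...} (size 2)  {sr, sr^3, ...} (size 2)
  chi_1 (triv)               1             1               1                    1                        1                       
  chi_2 (sign: r->1, s->-1)  1             1               1                    -1                       -1                      
  chi_3 (r->-1, s->1)        1             1               -1                   1                        -1                      
  chi_4 (r->-1, s->-1)       1             1               -1                   -1                       1                       
  chi_5 (2d, j=1)            2             -2              0                    0                        0                       

Spot check: chi_2 (sign: r->1, s->-1) on {r^2} = 1.

Explanation: D_4 has order 2*4 = 8 with 5 conjugacy classes, hence 5 irreducibles. Sum of squared dims 1 + 1 + 1 + 1 + 4 = 8 = |G|. Linear characters come from the abelianisation; the 2-dimensional irreps have character r^k -> 2*cos(2*pi*j*k/4), reflections -> 0.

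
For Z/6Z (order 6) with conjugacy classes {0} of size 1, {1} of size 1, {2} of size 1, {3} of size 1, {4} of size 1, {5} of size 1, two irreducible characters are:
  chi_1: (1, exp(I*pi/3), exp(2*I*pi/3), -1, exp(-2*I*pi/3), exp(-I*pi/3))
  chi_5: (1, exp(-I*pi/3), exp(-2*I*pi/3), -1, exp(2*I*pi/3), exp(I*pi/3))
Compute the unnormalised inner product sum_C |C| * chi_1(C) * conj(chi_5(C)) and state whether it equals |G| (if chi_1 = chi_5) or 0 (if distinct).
Sum = 0; so <chi_1, chi_5> = 0 (distinct irreducibles are orthogonal).

Working: Compute term by term over conjugacy classes (|C| * chi_1(C) * conj(chi_5(C))):
  1*(1)*conj(1) + 1*(exp(I*pi/3))*conj(exp(-I*pi/3)) + 1*(exp(2*I*pi/3))*conj(exp(-2*I*pi/3)) + 1*(-1)*conj(-1) + 1*(exp(-2*I*pi/3))*conj(exp(2*I*pi/3)) + 1*(exp(-I*pi/3))*conj(exp(I*pi/3))
  = (1) + (exp(2*I*pi/3)) + (exp(-2*I*pi/3)) + (1) + (exp(2*I*pi/3)) + (exp(-2*I*pi/3))
  = 0.
(Exp terms are combined using exp(i*s)*conj(exp(i*t)) = exp(i*(s-t)), and sums of them are collapsed using the identity that for every m > 1 the m distinct m-th roots of unity sum to 0, e.g. 1 + exp(2*I*pi/3) + exp(-2*I*pi/3) = 0.)
Dividing by |G| = 6 gives 0/6 = 0, matching the row-orthogonality relation <chi_1, chi_5> = [chi_1 = chi_5].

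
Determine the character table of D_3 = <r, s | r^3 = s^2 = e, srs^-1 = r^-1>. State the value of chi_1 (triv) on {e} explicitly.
Conjugacy classes: {e} of size 1, {r^1, r^2} of size 2, {s, sr, ..., sr^2} of size 3.
Character table:
  irrep \ class              {e} (size 1)  {r^1, r^2} (size 2)  {s, sr, ..., sr^2} (size 3)
  chi_1 (triv)               1             1                    1                          
  chi_2 (sign: r->1, s->-1)  1             1                    -1                         
  chi_3 (2d, j=1)            2             -1                   0                          

Spot check: chi_1 (triv) on {e} = 1.

Justification: D_3 has order 2*3 = 6 with 3 conjugacy classes, hence 3 irreducibles. Sum of squared dims 1 + 1 + 4 = 6 = |G|. Linear characters come from the abelianisation; the 2-dimensional irreps have character r^k -> 2*cos(2*pi*j*k/3), reflections -> 0.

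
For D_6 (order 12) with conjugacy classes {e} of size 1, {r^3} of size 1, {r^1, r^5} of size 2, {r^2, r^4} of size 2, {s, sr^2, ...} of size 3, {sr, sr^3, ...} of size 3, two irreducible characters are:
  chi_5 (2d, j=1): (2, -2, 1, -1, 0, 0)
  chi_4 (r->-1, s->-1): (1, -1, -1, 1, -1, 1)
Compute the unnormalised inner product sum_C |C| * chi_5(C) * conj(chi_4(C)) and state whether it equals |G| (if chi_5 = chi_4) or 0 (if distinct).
Sum = 0; so <chi_5, chi_4> = 0 (distinct irreducibles are orthogonal).

Explanation: Compute term by term over conjugacy classes (|C| * chi_5(C) * conj(chi_4(C))):
  1*(2)*conj(1) + 1*(-2)*conj(-1) + 2*(1)*conj(-1) + 2*(-1)*conj(1) + 3*(0)*conj(-1) + 3*(0)*conj(1)
  = (2) + (2) + (-2) + (-2) + (0) + (0)
  = 0.
Dividing by |G| = 12 gives 0/12 = 0, matching the row-orthogonality relation <chi_5, chi_4> = [chi_5 = chi_4].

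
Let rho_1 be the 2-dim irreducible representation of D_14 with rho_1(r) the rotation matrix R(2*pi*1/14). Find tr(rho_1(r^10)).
chi_{rho_1}(r^10) = 2*cos(2*pi*1*10/14) = -2*cos(3*pi/7)

Reasoning: rho_1(r^10) is rotation by angle 2*pi*1*10/14, whose trace is 2*cos(2*pi*1*10/14) = -2*cos(3*pi/7).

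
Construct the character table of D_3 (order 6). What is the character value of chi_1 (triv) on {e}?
Conjugacy classes: {e} of size 1, {r^1, r^2} of size 2, {s, sr, ..., sr^2} of size 3.
Character table:
  irrep \ class              {e} (size 1)  {r^1, r^2} (size 2)  {s, sr, ..., sr^2} (size 3)
  chi_1 (triv)               1             1                    1                          
  chi_2 (sign: r->1, s->-1)  1             1                    -1                         
  chi_3 (2d, j=1)            2             -1                   0                          

Spot check: chi_1 (triv) on {e} = 1.

Details: D_3 has order 2*3 = 6 with 3 conjugacy classes, hence 3 irreducibles. Sum of squared dims 1 + 1 + 4 = 6 = |G|. Linear characters come from the abelianisation; the 2-dimensional irreps have character r^k -> 2*cos(2*pi*j*k/3), reflections -> 0.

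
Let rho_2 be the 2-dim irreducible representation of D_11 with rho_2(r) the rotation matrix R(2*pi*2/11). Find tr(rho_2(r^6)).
chi_{rho_2}(r^6) = 2*cos(2*pi*2*6/11) = 2*cos(24*pi/11)

Solution. rho_2(r^6) is rotation by angle 2*pi*2*6/11, whose trace is 2*cos(2*pi*2*6/11) = 2*cos(24*pi/11).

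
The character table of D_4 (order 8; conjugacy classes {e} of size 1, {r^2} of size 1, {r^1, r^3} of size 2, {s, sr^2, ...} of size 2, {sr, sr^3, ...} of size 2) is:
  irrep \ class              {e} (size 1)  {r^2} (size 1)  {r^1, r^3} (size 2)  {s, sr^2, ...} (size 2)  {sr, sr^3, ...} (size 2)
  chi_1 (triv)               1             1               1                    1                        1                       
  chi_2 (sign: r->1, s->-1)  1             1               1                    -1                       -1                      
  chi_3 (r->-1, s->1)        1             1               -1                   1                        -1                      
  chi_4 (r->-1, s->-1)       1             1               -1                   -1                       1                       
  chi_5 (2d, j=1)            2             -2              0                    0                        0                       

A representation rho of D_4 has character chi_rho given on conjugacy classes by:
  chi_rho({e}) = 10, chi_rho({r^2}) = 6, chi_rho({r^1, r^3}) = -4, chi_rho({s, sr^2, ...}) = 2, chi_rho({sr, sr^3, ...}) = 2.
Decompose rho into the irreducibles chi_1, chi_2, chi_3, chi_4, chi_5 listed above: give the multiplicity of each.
Multiplicities: chi_1: 2, chi_2: 0, chi_3: 3, chi_4: 3, chi_5: 1.

Use <chi_rho, chi> = (1/|G|) sum_C |C| * chi_rho(C) * conj(chi(C)) with |G| = 8 for each irreducible chi in the table:
  <chi_rho, chi_1> = (1/8)[1*(10)*conj(1) + 1*(6)*conj(1) + 2*(-4)*conj(1) + 2*(2)*conj(1) + 2*(2)*conj(1)]
      = (1/8)[(10) + (6) + (-8) + (4) + (4)] = 16/8 = 2
  <chi_rho, chi_2> = (1/8)[1*(10)*conj(1) + 1*(6)*conj(1) + 2*(-4)*conj(1) + 2*(2)*conj(-1) + 2*(2)*conj(-1)]
      = (1/8)[(10) + (6) + (-8) + (-4) + (-4)] = 0/8 = 0
  <chi_rho, chi_3> = (1/8)[1*(10)*conj(1) + 1*(6)*conj(1) + 2*(-4)*conj(-1) + 2*(2)*conj(1) + 2*(2)*conj(-1)]
      = (1/8)[(10) + (6) + (8) + (4) + (-4)] = 24/8 = 3
  <chi_rho, chi_4> = (1/8)[1*(10)*conj(1) + 1*(6)*conj(1) + 2*(-4)*conj(-1) + 2*(2)*conj(-1) + 2*(2)*conj(1)]
      = (1/8)[(10) + (6) + (8) + (-4) + (4)] = 24/8 = 3
  <chi_rho, chi_5> = (1/8)[1*(10)*conj(2) + 1*(6)*conj(-2) + 2*(-4)*conj(0) + 2*(2)*conj(0) + 2*(2)*conj(0)]
      = (1/8)[(20) + (-12) + (0) + (0) + (0)] = 8/8 = 1
Dimension check: dim(rho) = sum (mult * dim) = 2*1 + 0*1 + 3*1 + 3*1 + 1*2 = 10 = chi_rho(e) = 10.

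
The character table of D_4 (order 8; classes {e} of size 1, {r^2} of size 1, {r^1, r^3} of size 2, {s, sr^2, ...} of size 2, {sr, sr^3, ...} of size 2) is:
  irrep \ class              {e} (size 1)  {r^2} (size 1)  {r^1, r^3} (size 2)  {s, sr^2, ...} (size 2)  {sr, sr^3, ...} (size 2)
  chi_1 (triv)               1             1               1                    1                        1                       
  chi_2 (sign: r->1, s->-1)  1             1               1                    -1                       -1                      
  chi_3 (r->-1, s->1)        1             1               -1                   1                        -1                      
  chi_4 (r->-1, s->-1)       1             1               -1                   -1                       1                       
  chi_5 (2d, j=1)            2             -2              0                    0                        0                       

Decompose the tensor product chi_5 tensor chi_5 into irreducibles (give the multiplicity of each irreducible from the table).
chi_5 tensor chi_5 = chi_1 + chi_2 + chi_3 + chi_4 (all other irreducibles have multiplicity 0).

Solution. The character of a tensor product is the pointwise product (chi_5 * chi_5)(C) = chi_5(C) * chi_5(C):
  {e}: (2)*(2), {r^2}: (-2)*(-2), {r^1, r^3}: (0)*(0), {s, sr^2, ...}: (0)*(0), {sr, sr^3, ...}: (0)*(0)
so (chi_5 * chi_5) takes values
  {e} -> 4, {r^2} -> 4, {r^1, r^3} -> 0, {s, sr^2, ...} -> 0, {sr, sr^3, ...} -> 0.
Now take the inner product of this character with each irreducible chi from the table, <chi_5*chi_5, chi> = (1/8) sum_C |C| (chi_5*chi_5)(C) conj(chi(C)):
  <chi_5*chi_5, chi_1> = (1/8)[1*(4)*conj(1) + 1*(4)*conj(1) + 2*(0)*conj(1) + 2*(0)*conj(1) + 2*(0)*conj(1)]
      = (1/8)[(4) + (4) + (0) + (0) + (0)] = 8/8 = 1
  <chi_5*chi_5, chi_2> = (1/8)[1*(4)*conj(1) + 1*(4)*conj(1) + 2*(0)*conj(1) + 2*(0)*conj(-1) + 2*(0)*conj(-1)]
      = (1/8)[(4) + (4) + (0) + (0) + (0)] = 8/8 = 1
  <chi_5*chi_5, chi_3> = (1/8)[1*(4)*conj(1) + 1*(4)*conj(1) + 2*(0)*conj(-1) + 2*(0)*conj(1) + 2*(0)*conj(-1)]
      = (1/8)[(4) + (4) + (0) + (0) + (0)] = 8/8 = 1
  <chi_5*chi_5, chi_4> = (1/8)[1*(4)*conj(1) + 1*(4)*conj(1) + 2*(0)*conj(-1) + 2*(0)*conj(-1) + 2*(0)*conj(1)]
      = (1/8)[(4) + (4) + (0) + (0) + (0)] = 8/8 = 1
  <chi_5*chi_5, chi_5> = (1/8)[1*(4)*conj(2) + 1*(4)*conj(-2) + 2*(0)*conj(0) + 2*(0)*conj(0) + 2*(0)*conj(0)]
      = (1/8)[(8) + (-8) + (0) + (0) + (0)] = 0/8 = 0
Hence the multiplicities are chi_1: 1, chi_2: 1, chi_3: 1, chi_4: 1. Dimension check: dim(chi_5)*dim(chi_5) = 2*2 = 4 and sum (mult * dim) = 1*1 + 1*1 + 1*1 + 1*1 = 4.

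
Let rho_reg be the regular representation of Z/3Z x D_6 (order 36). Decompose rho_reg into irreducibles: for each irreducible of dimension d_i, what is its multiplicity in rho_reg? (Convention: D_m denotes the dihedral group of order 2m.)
Each irreducible V_i of dimension d_i appears with multiplicity d_i, i.e. rho_reg = (direct sum over all irreducibles V_i) d_i V_i. The irreducible dimensions for Z/3Z x D_6 are 1, 1, 1, 1, 1, 1, 1, 1, 1, 1, 1, 1, 2, 2, 2, 2, 2, 2: 12 irreducibles of dimension 1, each with multiplicity 1; 6 irreducibles of dimension 2, each with multiplicity 2. Total dimension 12*1*1 + 6*2*2 = 36 = |G|.

Derivation: General theorem: in the regular representation of a finite group G, each irreducible appears with multiplicity equal to its dimension. Check: dim(rho_reg) = sum d_i^2 = 1 + 1 + 1 + 1 + 1 + 1 + 1 + 1 + 1 + 1 + 1 + 1 + 4 + 4 + 4 + 4 + 4 + 4 = 36 = |G|.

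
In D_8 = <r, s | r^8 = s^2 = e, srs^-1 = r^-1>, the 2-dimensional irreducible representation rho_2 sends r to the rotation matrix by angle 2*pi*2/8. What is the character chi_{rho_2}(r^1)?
chi_{rho_2}(r^1) = 2*cos(2*pi*2*1/8) = 0

Working: rho_2(r^1) is rotation by angle 2*pi*2*1/8, whose trace is 2*cos(2*pi*2*1/8) = 0.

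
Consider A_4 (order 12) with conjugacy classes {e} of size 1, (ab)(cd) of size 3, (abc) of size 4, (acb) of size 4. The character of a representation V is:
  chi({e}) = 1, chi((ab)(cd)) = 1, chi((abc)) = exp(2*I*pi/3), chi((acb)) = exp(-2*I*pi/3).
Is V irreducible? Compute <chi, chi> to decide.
Irreducible: <chi, chi> = 1.

Explanation: <chi, chi> = (1/|G|) sum_C |C| * |chi(C)|^2 = (1/12)[1*|1|^2 + 3*|1|^2 + 4*|exp(2*I*pi/3)|^2 + 4*|exp(-2*I*pi/3)|^2]
  = (1/12)[(1) + (3) + (4) + (4)] = 12/12 = 1.
(Exp terms are combined using exp(i*s)*conj(exp(i*t)) = exp(i*(s-t)), and sums of them are collapsed using the identity that for every m > 1 the m distinct m-th roots of unity sum to 0, e.g. 1 + exp(2*I*pi/3) + exp(-2*I*pi/3) = 0.)
A character is irreducible iff <chi, chi> = 1, so this representation is irreducible.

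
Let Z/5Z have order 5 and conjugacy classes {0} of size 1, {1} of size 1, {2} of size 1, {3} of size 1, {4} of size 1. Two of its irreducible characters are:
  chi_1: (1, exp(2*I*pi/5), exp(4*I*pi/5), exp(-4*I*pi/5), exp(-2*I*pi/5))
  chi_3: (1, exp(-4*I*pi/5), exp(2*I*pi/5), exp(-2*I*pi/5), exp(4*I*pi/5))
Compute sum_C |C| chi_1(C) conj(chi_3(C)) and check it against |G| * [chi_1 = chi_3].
Sum = 0; so <chi_1, chi_3> = 0 (distinct irreducibles are orthogonal).

Solution. Compute term by term over conjugacy classes (|C| * chi_1(C) * conj(chi_3(C))):
  1*(1)*conj(1) + 1*(exp(2*I*pi/5))*conj(exp(-4*I*pi/5)) + 1*(exp(4*I*pi/5))*conj(exp(2*I*pi/5)) + 1*(exp(-4*I*pi/5))*conj(exp(-2*I*pi/5)) + 1*(exp(-2*I*pi/5))*conj(exp(4*I*pi/5))
  = (1) + (exp(-4*I*pi/5)) + (exp(2*I*pi/5)) + (exp(-2*I*pi/5)) + (exp(4*I*pi/5))
  = 0.
(Exp terms are combined using exp(i*s)*conj(exp(i*t)) = exp(i*(s-t)), and sums of them are collapsed using the identity that for every m > 1 the m distinct m-th roots of unity sum to 0, e.g. 1 + exp(2*I*pi/3) + exp(-2*I*pi/3) = 0.)
Dividing by |G| = 5 gives 0/5 = 0, matching the row-orthogonality relation <chi_1, chi_3> = [chi_1 = chi_3].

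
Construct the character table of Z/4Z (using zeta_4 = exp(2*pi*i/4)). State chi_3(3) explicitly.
Character table of Z/4Z (irreps indexed chi_0,...,chi_3 with chi_k(m) = zeta_4^(k*m), zeta_4 = exp(2*pi*i/4)):
  irrep \ class  {0} (size 1)  {1} (size 1)  {2} (size 1)  {3} (size 1)
  chi_0          1             1             1             1           
  chi_1          1             I             -1            -I          
  chi_2          1             -1            1             -1          
  chi_3          1             -I            -1            I           

Spot check: chi_3(3) = zeta_4^(3*3) = zeta_4^9 = I.

Why: Z/4Z is abelian, so all 4 irreducible complex representations are 1-dimensional. They are given by chi_k(m) = zeta_4^(k*m) for k = 0,...,3. Row orthogonality: sum_m chi_k(m) conj(chi_l(m)) = 4 * [k = l].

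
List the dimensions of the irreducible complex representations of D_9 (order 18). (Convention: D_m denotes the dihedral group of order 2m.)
Dimensions: 1, 1, 2, 2, 2, 2

Explanation: There are 6 irreducibles (= number of conjugacy classes). Their dimensions d_i satisfy sum d_i^2 = |G| = 18: 1 + 1 + 4 + 4 + 4 + 4 = 18.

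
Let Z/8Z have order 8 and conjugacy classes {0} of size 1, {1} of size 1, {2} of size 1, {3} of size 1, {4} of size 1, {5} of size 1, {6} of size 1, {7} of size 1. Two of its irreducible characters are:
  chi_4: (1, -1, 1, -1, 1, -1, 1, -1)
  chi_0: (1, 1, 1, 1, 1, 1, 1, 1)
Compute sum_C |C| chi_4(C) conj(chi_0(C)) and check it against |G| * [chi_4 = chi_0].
Sum = 0; so <chi_4, chi_0> = 0 (distinct irreducibles are orthogonal).

Justification: Compute term by term over conjugacy classes (|C| * chi_4(C) * conj(chi_0(C))):
  1*(1)*conj(1) + 1*(-1)*conj(1) + 1*(1)*conj(1) + 1*(-1)*conj(1) + 1*(1)*conj(1) + 1*(-1)*conj(1) + 1*(1)*conj(1) + 1*(-1)*conj(1)
  = (1) + (-1) + (1) + (-1) + (1) + (-1) + (1) + (-1)
  = 0.
(Exp terms are combined using exp(i*s)*conj(exp(i*t)) = exp(i*(s-t)), and sums of them are collapsed using the identity that for every m > 1 the m distinct m-th roots of unity sum to 0, e.g. 1 + exp(2*I*pi/3) + exp(-2*I*pi/3) = 0.)
Dividing by |G| = 8 gives 0/8 = 0, matching the row-orthogonality relation <chi_4, chi_0> = [chi_4 = chi_0].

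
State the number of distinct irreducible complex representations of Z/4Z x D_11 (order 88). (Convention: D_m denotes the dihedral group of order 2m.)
28

Proof sketch: The number of irreducible complex representations of a finite group equals its number of conjugacy classes. For a direct product, #classes(G x H) = #classes(G) * #classes(H). Z/4Z has 4 classes (abelian), D_11 has 7 classes, so 4 * 7 = 28, so Z/4Z x D_11 (order 88) has exactly 28 irreducible complex representations.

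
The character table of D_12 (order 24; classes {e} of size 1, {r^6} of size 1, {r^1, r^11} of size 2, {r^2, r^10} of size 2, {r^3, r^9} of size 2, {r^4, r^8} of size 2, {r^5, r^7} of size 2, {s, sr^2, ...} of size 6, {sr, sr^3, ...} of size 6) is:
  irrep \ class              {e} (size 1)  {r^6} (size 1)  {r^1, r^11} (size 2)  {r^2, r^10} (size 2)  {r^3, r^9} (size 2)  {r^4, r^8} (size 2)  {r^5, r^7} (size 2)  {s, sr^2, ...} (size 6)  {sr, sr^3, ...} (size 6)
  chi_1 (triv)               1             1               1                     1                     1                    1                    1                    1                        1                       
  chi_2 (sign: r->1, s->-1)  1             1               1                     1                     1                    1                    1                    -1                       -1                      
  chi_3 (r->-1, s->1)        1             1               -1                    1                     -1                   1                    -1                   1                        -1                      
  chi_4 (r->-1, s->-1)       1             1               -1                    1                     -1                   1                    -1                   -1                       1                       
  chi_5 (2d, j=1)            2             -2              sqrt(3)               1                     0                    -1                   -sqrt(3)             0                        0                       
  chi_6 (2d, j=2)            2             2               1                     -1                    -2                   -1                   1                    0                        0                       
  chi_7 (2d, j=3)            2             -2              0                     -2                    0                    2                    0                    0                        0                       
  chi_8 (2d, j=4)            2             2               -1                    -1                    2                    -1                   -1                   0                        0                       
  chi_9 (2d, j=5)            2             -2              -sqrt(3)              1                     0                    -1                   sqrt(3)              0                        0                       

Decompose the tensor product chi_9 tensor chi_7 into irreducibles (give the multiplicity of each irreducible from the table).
chi_9 tensor chi_7 = chi_6 + chi_8 (all other irreducibles have multiplicity 0).

Details: The character of a tensor product is the pointwise product (chi_9 * chi_7)(C) = chi_9(C) * chi_7(C):
  {e}: (2)*(2), {r^6}: (-2)*(-2), {r^1, r^11}: (-sqrt(3))*(0), {r^2, r^10}: (1)*(-2), {r^3, r^9}: (0)*(0), {r^4, r^8}: (-1)*(2), {r^5, r^7}: (sqrt(3))*(0), {s, sr^2, ...}: (0)*(0), {sr, sr^3, ...}: (0)*(0)
so (chi_9 * chi_7) takes values
  {e} -> 4, {r^6} -> 4, {r^1, r^11} -> 0, {r^2, r^10} -> -2, {r^3, r^9} -> 0, {r^4, r^8} -> -2, {r^5, r^7} -> 0, {s, sr^2, ...} -> 0, {sr, sr^3, ...} -> 0.
Now take the inner product of this character with each irreducible chi from the table, <chi_9*chi_7, chi> = (1/24) sum_C |C| (chi_9*chi_7)(C) conj(chi(C)):
  <chi_9*chi_7, chi_1> = (1/24)[1*(4)*conj(1) + 1*(4)*conj(1) + 2*(0)*conj(1) + 2*(-2)*conj(1) + 2*(0)*conj(1) + 2*(-2)*conj(1) + 2*(0)*conj(1) + 6*(0)*conj(1) + 6*(0)*conj(1)]
      = (1/24)[(4) + (4) + (0) + (-4) + (0) + (-4) + (0) + (0) + (0)] = 0/24 = 0
  <chi_9*chi_7, chi_2> = (1/24)[1*(4)*conj(1) + 1*(4)*conj(1) + 2*(0)*conj(1) + 2*(-2)*conj(1) + 2*(0)*conj(1) + 2*(-2)*conj(1) + 2*(0)*conj(1) + 6*(0)*conj(-1) + 6*(0)*conj(-1)]
      = (1/24)[(4) + (4) + (0) + (-4) + (0) + (-4) + (0) + (0) + (0)] = 0/24 = 0
  <chi_9*chi_7, chi_3> = (1/24)[1*(4)*conj(1) + 1*(4)*conj(1) + 2*(0)*conj(-1) + 2*(-2)*conj(1) + 2*(0)*conj(-1) + 2*(-2)*conj(1) + 2*(0)*conj(-1) + 6*(0)*conj(1) + 6*(0)*conj(-1)]
      = (1/24)[(4) + (4) + (0) + (-4) + (0) + (-4) + (0) + (0) + (0)] = 0/24 = 0
  <chi_9*chi_7, chi_4> = (1/24)[1*(4)*conj(1) + 1*(4)*conj(1) + 2*(0)*conj(-1) + 2*(-2)*conj(1) + 2*(0)*conj(-1) + 2*(-2)*conj(1) + 2*(0)*conj(-1) + 6*(0)*conj(-1) + 6*(0)*conj(1)]
      = (1/24)[(4) + (4) + (0) + (-4) + (0) + (-4) + (0) + (0) + (0)] = 0/24 = 0
  <chi_9*chi_7, chi_5> = (1/24)[1*(4)*conj(2) + 1*(4)*conj(-2) + 2*(0)*conj(sqrt(3)) + 2*(-2)*conj(1) + 2*(0)*conj(0) + 2*(-2)*conj(-1) + 2*(0)*conj(-sqrt(3)) + 6*(0)*conj(0) + 6*(0)*conj(0)]
      = (1/24)[(8) + (-8) + (0) + (-4) + (0) + (4) + (0) + (0) + (0)] = 0/24 = 0
  <chi_9*chi_7, chi_6> = (1/24)[1*(4)*conj(2) + 1*(4)*conj(2) + 2*(0)*conj(1) + 2*(-2)*conj(-1) + 2*(0)*conj(-2) + 2*(-2)*conj(-1) + 2*(0)*conj(1) + 6*(0)*conj(0) + 6*(0)*conj(0)]
      = (1/24)[(8) + (8) + (0) + (4) + (0) + (4) + (0) + (0) + (0)] = 24/24 = 1
  <chi_9*chi_7, chi_7> = (1/24)[1*(4)*conj(2) + 1*(4)*conj(-2) + 2*(0)*conj(0) + 2*(-2)*conj(-2) + 2*(0)*conj(0) + 2*(-2)*conj(2) + 2*(0)*conj(0) + 6*(0)*conj(0) + 6*(0)*conj(0)]
      = (1/24)[(8) + (-8) + (0) + (8) + (0) + (-8) + (0) + (0) + (0)] = 0/24 = 0
  <chi_9*chi_7, chi_8> = (1/24)[1*(4)*conj(2) + 1*(4)*conj(2) + 2*(0)*conj(-1) + 2*(-2)*conj(-1) + 2*(0)*conj(2) + 2*(-2)*conj(-1) + 2*(0)*conj(-1) + 6*(0)*conj(0) + 6*(0)*conj(0)]
      = (1/24)[(8) + (8) + (0) + (4) + (0) + (4) + (0) + (0) + (0)] = 24/24 = 1
  <chi_9*chi_7, chi_9> = (1/24)[1*(4)*conj(2) + 1*(4)*conj(-2) + 2*(0)*conj(-sqrt(3)) + 2*(-2)*conj(1) + 2*(0)*conj(0) + 2*(-2)*conj(-1) + 2*(0)*conj(sqrt(3)) + 6*(0)*conj(0) + 6*(0)*conj(0)]
      = (1/24)[(8) + (-8) + (0) + (-4) + (0) + (4) + (0) + (0) + (0)] = 0/24 = 0
Hence the multiplicities are chi_6: 1, chi_8: 1. Dimension check: dim(chi_9)*dim(chi_7) = 2*2 = 4 and sum (mult * dim) = 1*2 + 1*2 = 4.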